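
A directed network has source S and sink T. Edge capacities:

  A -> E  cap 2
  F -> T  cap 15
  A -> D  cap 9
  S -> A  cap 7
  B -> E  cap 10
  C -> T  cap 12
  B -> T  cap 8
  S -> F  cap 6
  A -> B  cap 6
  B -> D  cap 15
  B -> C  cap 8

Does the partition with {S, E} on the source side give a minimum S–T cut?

Given cut capacity: 7 + 6 = 13.
Augment S→F→T: bottleneck 6, flow now 6.
Augment S→A→B→T: bottleneck 6, flow now 12.
No augmenting path remains; maximum flow = 12.
In the residual graph, reachable from S: {S, A, D, E}.
Min-cut edges: S→F (6), A→B (6); capacity 6 + 6 = 12.
Cut capacity 13 exceeds the max flow 12, so it is not minimum.

No — its capacity is 13, but the minimum cut has capacity 12.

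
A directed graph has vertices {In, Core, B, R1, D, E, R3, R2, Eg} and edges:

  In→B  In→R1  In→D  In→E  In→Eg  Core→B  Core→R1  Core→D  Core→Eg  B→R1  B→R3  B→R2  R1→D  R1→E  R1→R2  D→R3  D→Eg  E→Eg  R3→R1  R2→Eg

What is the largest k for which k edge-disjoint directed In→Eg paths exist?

Assign every edge capacity 1; by Menger, the answer equals the max flow.
Path In→Eg (+1); total 1.
Path In→D→Eg (+1); total 2.
Path In→E→Eg (+1); total 3.
Path In→B→R2→Eg (+1); total 4.
No residual In→Eg path; max flow = 4.
Certifying cut of size 4: {D→Eg, E→Eg, In→Eg, R2→Eg}.

4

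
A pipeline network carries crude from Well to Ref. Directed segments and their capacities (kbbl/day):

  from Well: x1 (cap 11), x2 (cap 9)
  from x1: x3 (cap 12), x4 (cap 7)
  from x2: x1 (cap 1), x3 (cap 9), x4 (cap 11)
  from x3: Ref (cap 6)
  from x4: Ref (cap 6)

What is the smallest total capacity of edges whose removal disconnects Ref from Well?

Augment Well→x1→x3→Ref: bottleneck 6, flow now 6.
Augment Well→x1→x4→Ref: bottleneck 5, flow now 11.
Augment Well→x2→x4→Ref: bottleneck 1, flow now 12.
No augmenting path remains; maximum flow = 12.
By max-flow min-cut, the minimum cut capacity equals the max flow.
In the residual graph, reachable from Well: {Well, x1, x2, x3, x4}.
Min-cut edges: x3→Ref (6), x4→Ref (6); capacity 6 + 6 = 12.

12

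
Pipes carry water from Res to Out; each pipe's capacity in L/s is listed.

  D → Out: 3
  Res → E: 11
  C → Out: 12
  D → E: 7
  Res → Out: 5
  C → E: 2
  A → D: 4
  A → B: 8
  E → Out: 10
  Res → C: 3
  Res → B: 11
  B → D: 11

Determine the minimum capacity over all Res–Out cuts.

Augment Res→Out: bottleneck 5, flow now 5.
Augment Res→C→Out: bottleneck 3, flow now 8.
Augment Res→E→Out: bottleneck 10, flow now 18.
Augment Res→B→D→Out: bottleneck 3, flow now 21.
No augmenting path remains; maximum flow = 21.
By max-flow min-cut, the minimum cut capacity equals the max flow.
In the residual graph, reachable from Res: {Res, B, D, E}.
Min-cut edges: Res→C (3), Res→Out (5), D→Out (3), E→Out (10); capacity 3 + 5 + 3 + 10 = 21.

21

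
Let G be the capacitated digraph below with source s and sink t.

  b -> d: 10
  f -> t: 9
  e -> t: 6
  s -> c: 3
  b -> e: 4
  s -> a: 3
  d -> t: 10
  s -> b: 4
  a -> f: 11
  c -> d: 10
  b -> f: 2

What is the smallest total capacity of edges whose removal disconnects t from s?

10

Augment s→a→f→t: bottleneck 3, flow now 3.
Augment s→b→d→t: bottleneck 4, flow now 7.
Augment s→c→d→t: bottleneck 3, flow now 10.
No augmenting path remains; maximum flow = 10.
By max-flow min-cut, the minimum cut capacity equals the max flow.
In the residual graph, reachable from s: {s}.
Min-cut edges: s→a (3), s→b (4), s→c (3); capacity 3 + 4 + 3 = 10.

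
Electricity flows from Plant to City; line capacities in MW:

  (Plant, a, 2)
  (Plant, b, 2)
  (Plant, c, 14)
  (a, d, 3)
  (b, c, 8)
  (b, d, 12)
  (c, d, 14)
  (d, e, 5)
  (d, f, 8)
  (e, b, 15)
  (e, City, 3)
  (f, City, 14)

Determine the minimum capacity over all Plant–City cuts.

Augment Plant→a→d→e→City: bottleneck 2, flow now 2.
Augment Plant→b→d→e→City: bottleneck 1, flow now 3.
Augment Plant→b→d→f→City: bottleneck 1, flow now 4.
Augment Plant→c→d→f→City: bottleneck 7, flow now 11.
No augmenting path remains; maximum flow = 11.
By max-flow min-cut, the minimum cut capacity equals the max flow.
In the residual graph, reachable from Plant: {Plant, a, b, c, d, e}.
Min-cut edges: d→f (8), e→City (3); capacity 8 + 3 = 11.

11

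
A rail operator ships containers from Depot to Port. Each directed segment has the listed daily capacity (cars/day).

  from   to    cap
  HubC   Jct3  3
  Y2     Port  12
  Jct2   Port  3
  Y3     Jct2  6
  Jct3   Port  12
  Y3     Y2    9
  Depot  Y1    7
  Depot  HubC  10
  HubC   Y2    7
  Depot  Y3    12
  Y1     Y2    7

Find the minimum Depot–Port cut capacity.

Augment Depot→Y3→Jct2→Port: bottleneck 3, flow now 3.
Augment Depot→Y3→Y2→Port: bottleneck 9, flow now 12.
Augment Depot→HubC→Jct3→Port: bottleneck 3, flow now 15.
Augment Depot→HubC→Y2→Port: bottleneck 3, flow now 18.
No augmenting path remains; maximum flow = 18.
By max-flow min-cut, the minimum cut capacity equals the max flow.
In the residual graph, reachable from Depot: {Depot, Y3, HubC, Y1, Jct2, Y2}.
Min-cut edges: HubC→Jct3 (3), Jct2→Port (3), Y2→Port (12); capacity 3 + 3 + 12 = 18.

18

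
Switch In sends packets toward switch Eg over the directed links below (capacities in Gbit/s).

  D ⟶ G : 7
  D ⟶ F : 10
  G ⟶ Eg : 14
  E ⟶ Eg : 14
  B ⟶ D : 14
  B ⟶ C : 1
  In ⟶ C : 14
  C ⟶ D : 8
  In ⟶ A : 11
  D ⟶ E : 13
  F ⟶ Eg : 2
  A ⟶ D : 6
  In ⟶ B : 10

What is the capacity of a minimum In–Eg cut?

Augment In→A→D→E→Eg: bottleneck 6, flow now 6.
Augment In→B→D→E→Eg: bottleneck 7, flow now 13.
Augment In→B→D→F→Eg: bottleneck 2, flow now 15.
Augment In→B→D→G→Eg: bottleneck 1, flow now 16.
Augment In→C→D→G→Eg: bottleneck 6, flow now 22.
No augmenting path remains; maximum flow = 22.
By max-flow min-cut, the minimum cut capacity equals the max flow.
In the residual graph, reachable from In: {In, A, B, C, D, F}.
Min-cut edges: D→E (13), D→G (7), F→Eg (2); capacity 13 + 7 + 2 = 22.

22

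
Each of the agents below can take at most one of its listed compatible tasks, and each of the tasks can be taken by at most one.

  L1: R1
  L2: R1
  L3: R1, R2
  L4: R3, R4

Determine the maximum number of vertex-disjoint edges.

3

Unit-capacity flow: source→left, listed edges, right→sink; max matching = max flow.
Augmenting path L1→R1 (+1); matched 1.
Augmenting path L3→R2 (+1); matched 2.
Augmenting path L4→R3 (+1); matched 3.
No augmenting path remains; maximum matching = 3.
König certificate: {L3, L4, R1} is a vertex cover of size 3 (every listed pair touches it), so no matching can be larger.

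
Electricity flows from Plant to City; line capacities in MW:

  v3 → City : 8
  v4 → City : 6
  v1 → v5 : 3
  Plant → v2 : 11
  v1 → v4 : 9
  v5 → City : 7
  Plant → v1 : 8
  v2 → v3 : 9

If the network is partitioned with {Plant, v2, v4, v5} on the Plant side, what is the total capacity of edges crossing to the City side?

Edges leaving {Plant, v2, v4, v5}: Plant→v1 (8), v2→v3 (9), v4→City (6), v5→City (7).
Cut capacity = 8 + 9 + 6 + 7 = 30.

30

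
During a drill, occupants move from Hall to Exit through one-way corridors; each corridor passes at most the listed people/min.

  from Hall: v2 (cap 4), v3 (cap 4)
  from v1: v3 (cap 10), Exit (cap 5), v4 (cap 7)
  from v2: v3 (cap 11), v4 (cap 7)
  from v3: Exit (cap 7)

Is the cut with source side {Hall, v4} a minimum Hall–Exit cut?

Given cut capacity: 4 + 4 = 8.
Augment Hall→v3→Exit: bottleneck 4, flow now 4.
Augment Hall→v2→v3→Exit: bottleneck 3, flow now 7.
No augmenting path remains; maximum flow = 7.
In the residual graph, reachable from Hall: {Hall, v2, v3, v4}.
Min-cut edges: v3→Exit (7); capacity 7 = 7.
Cut capacity 8 exceeds the max flow 7, so it is not minimum.

No — its capacity is 8, but the minimum cut has capacity 7.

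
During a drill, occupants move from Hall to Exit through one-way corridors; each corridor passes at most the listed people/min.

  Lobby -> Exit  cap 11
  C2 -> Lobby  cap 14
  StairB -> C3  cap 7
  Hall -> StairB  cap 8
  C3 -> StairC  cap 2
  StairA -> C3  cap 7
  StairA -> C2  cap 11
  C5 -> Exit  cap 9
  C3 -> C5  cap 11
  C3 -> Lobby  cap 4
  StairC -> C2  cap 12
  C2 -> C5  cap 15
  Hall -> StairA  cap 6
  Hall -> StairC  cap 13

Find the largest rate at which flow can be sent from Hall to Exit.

Augment Hall→StairB→C3→C5→Exit: bottleneck 7, flow now 7.
Augment Hall→StairA→C2→C5→Exit: bottleneck 2, flow now 9.
Augment Hall→StairA→C2→Lobby→Exit: bottleneck 4, flow now 13.
Augment Hall→StairC→C2→Lobby→Exit: bottleneck 7, flow now 20.
No augmenting path remains; maximum flow = 20.
In the residual graph, reachable from Hall: {Hall, StairB, StairA, StairC, C2, C3, C5, Lobby}.
Min-cut edges: C5→Exit (9), Lobby→Exit (11); capacity 9 + 11 = 20.
This cut is saturated, so no flow can exceed 20.

20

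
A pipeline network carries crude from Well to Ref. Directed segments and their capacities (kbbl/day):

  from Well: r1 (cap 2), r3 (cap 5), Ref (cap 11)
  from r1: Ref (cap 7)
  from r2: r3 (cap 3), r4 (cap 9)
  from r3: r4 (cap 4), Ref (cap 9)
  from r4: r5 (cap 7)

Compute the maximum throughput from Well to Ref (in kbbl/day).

Augment Well→Ref: bottleneck 11, flow now 11.
Augment Well→r1→Ref: bottleneck 2, flow now 13.
Augment Well→r3→Ref: bottleneck 5, flow now 18.
No augmenting path remains; maximum flow = 18.
In the residual graph, reachable from Well: {Well}.
Min-cut edges: Well→r1 (2), Well→r3 (5), Well→Ref (11); capacity 2 + 5 + 11 = 18.
This cut is saturated, so no flow can exceed 18.

18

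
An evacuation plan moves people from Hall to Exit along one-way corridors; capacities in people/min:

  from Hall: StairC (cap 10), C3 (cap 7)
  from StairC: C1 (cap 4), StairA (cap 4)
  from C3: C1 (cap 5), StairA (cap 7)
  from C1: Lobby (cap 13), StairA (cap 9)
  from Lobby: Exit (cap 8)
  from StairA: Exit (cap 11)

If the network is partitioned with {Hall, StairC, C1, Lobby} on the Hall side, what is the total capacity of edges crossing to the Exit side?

28

Edges leaving {Hall, StairC, C1, Lobby}: Hall→C3 (7), StairC→StairA (4), C1→StairA (9), Lobby→Exit (8).
Cut capacity = 7 + 4 + 9 + 8 = 28.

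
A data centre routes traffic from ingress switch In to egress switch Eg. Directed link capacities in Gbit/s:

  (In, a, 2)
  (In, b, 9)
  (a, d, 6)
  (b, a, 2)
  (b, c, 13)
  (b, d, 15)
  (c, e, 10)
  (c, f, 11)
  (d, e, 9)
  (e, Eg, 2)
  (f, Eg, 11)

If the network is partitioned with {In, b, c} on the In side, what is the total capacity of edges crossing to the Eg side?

Edges leaving {In, b, c}: In→a (2), b→a (2), b→d (15), c→e (10), c→f (11).
Cut capacity = 2 + 2 + 15 + 10 + 11 = 40.

40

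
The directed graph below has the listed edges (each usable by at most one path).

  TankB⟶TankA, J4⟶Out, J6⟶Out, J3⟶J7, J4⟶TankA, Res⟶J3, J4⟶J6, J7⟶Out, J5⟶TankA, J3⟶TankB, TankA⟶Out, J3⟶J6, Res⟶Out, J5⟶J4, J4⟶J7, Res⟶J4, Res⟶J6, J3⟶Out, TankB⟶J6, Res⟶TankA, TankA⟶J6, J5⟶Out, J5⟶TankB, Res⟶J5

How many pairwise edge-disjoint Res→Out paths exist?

6

Assign every edge capacity 1; by Menger, the answer equals the max flow.
Path Res→Out (+1); total 1.
Path Res→J5→Out (+1); total 2.
Path Res→J4→Out (+1); total 3.
Path Res→J3→Out (+1); total 4.
Path Res→TankA→Out (+1); total 5.
Path Res→J6→Out (+1); total 6.
No residual Res→Out path; max flow = 6.
Certifying cut of size 6: {Res→J3, Res→J4, Res→J5, Res→J6, Res→Out, Res→TankA}.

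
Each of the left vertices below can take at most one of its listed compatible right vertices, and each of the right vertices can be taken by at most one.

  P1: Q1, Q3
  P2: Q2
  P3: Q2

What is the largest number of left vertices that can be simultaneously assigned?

Unit-capacity flow: source→left, listed edges, right→sink; max matching = max flow.
Augmenting path P1→Q1 (+1); matched 1.
Augmenting path P2→Q2 (+1); matched 2.
No augmenting path remains; maximum matching = 2.
König certificate: {P1, Q2} is a vertex cover of size 2 (every listed pair touches it), so no matching can be larger.

2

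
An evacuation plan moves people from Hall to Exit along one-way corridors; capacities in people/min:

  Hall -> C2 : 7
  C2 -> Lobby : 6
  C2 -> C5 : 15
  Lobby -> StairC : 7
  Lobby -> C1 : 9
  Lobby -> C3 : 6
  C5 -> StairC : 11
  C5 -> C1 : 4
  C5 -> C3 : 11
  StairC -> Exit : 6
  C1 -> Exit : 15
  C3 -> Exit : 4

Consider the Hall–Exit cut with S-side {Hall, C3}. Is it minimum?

Given cut capacity: 7 + 4 = 11.
Augment Hall→C2→Lobby→StairC→Exit: bottleneck 6, flow now 6.
Augment Hall→C2→C5→C1→Exit: bottleneck 1, flow now 7.
No augmenting path remains; maximum flow = 7.
In the residual graph, reachable from Hall: {Hall}.
Min-cut edges: Hall→C2 (7); capacity 7 = 7.
Cut capacity 11 exceeds the max flow 7, so it is not minimum.

No — its capacity is 11, but the minimum cut has capacity 7.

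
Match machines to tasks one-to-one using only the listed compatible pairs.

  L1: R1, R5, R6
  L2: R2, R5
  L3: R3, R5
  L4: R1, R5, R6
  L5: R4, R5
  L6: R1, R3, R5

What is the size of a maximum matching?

Unit-capacity flow: source→left, listed edges, right→sink; max matching = max flow.
Augmenting path L1→R1 (+1); matched 1.
Augmenting path L2→R2 (+1); matched 2.
Augmenting path L3→R3 (+1); matched 3.
Augmenting path L4→R5 (+1); matched 4.
Augmenting path L5→R4 (+1); matched 5.
Augmenting path L6→R1→L1→R6 (+1); matched 6.
No augmenting path remains; maximum matching = 6.
König certificate: {L1, L2, L3, L4, L5, L6} is a vertex cover of size 6 (every listed pair touches it), so no matching can be larger.

6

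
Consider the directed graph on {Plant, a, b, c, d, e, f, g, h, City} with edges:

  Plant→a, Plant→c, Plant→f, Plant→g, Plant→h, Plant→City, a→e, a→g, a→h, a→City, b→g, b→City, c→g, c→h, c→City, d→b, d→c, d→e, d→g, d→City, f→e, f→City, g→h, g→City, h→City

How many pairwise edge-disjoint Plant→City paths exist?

6

Assign every edge capacity 1; by Menger, the answer equals the max flow.
Path Plant→City (+1); total 1.
Path Plant→a→City (+1); total 2.
Path Plant→c→City (+1); total 3.
Path Plant→f→City (+1); total 4.
Path Plant→g→City (+1); total 5.
Path Plant→h→City (+1); total 6.
No residual Plant→City path; max flow = 6.
Certifying cut of size 6: {Plant→City, Plant→a, Plant→c, Plant→f, Plant→g, Plant→h}.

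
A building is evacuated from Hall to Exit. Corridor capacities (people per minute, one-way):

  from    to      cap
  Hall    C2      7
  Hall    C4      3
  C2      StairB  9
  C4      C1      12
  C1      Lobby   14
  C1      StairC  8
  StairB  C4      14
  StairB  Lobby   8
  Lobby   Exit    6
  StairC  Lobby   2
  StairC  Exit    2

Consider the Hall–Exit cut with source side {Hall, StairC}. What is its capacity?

14

Edges leaving {Hall, StairC}: Hall→C2 (7), Hall→C4 (3), StairC→Lobby (2), StairC→Exit (2).
Cut capacity = 7 + 3 + 2 + 2 = 14.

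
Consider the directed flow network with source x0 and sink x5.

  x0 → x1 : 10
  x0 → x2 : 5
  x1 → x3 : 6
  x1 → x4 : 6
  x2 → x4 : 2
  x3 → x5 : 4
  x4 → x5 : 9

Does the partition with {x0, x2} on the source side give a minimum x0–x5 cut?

Yes — it is a minimum cut (capacity 12).

Given cut capacity: 10 + 2 = 12.
Augment x0→x1→x3→x5: bottleneck 4, flow now 4.
Augment x0→x1→x4→x5: bottleneck 6, flow now 10.
Augment x0→x2→x4→x5: bottleneck 2, flow now 12.
No augmenting path remains; maximum flow = 12.
Cut capacity 12 equals the max flow, so it is a minimum cut.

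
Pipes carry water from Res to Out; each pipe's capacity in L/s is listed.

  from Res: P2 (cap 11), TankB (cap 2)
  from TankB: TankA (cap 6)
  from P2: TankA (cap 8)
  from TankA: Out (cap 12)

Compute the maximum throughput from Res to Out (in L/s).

Augment Res→TankB→TankA→Out: bottleneck 2, flow now 2.
Augment Res→P2→TankA→Out: bottleneck 8, flow now 10.
No augmenting path remains; maximum flow = 10.
In the residual graph, reachable from Res: {Res, P2}.
Min-cut edges: Res→TankB (2), P2→TankA (8); capacity 2 + 8 = 10.
This cut is saturated, so no flow can exceed 10.

10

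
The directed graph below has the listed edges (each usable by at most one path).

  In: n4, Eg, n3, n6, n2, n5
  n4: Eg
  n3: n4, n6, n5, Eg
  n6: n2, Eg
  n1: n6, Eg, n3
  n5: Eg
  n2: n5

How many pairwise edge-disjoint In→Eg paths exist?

5

Assign every edge capacity 1; by Menger, the answer equals the max flow.
Path In→Eg (+1); total 1.
Path In→n3→Eg (+1); total 2.
Path In→n4→Eg (+1); total 3.
Path In→n5→Eg (+1); total 4.
Path In→n6→Eg (+1); total 5.
No residual In→Eg path; max flow = 5.
Certifying cut of size 5: {In→Eg, In→n3, In→n4, In→n6, n5→Eg}.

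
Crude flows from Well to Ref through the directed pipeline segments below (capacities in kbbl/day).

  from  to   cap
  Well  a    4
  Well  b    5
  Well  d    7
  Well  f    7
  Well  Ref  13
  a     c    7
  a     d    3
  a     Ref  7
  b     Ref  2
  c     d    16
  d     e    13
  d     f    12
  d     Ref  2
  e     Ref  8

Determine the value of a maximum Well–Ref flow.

Augment Well→Ref: bottleneck 13, flow now 13.
Augment Well→a→Ref: bottleneck 4, flow now 17.
Augment Well→b→Ref: bottleneck 2, flow now 19.
Augment Well→d→Ref: bottleneck 2, flow now 21.
Augment Well→d→e→Ref: bottleneck 5, flow now 26.
No augmenting path remains; maximum flow = 26.
In the residual graph, reachable from Well: {Well, b, f}.
Min-cut edges: Well→a (4), Well→d (7), Well→Ref (13), b→Ref (2); capacity 4 + 7 + 13 + 2 = 26.
This cut is saturated, so no flow can exceed 26.

26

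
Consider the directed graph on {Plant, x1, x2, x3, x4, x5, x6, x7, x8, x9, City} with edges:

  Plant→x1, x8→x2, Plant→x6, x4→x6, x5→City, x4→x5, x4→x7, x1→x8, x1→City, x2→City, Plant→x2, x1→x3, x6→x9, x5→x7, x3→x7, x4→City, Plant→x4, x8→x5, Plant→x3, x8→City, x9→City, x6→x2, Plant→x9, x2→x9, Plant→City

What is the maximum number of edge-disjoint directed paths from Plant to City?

Assign every edge capacity 1; by Menger, the answer equals the max flow.
Path Plant→City (+1); total 1.
Path Plant→x1→City (+1); total 2.
Path Plant→x2→City (+1); total 3.
Path Plant→x4→City (+1); total 4.
Path Plant→x9→City (+1); total 5.
No residual Plant→City path; max flow = 5.
Certifying cut of size 5: {Plant→City, Plant→x1, Plant→x4, x2→City, x9→City}.

5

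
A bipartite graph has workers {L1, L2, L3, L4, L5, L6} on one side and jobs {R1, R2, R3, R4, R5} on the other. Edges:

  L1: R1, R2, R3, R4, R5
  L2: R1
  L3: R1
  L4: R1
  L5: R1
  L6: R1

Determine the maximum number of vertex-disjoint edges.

2

Unit-capacity flow: source→left, listed edges, right→sink; max matching = max flow.
Augmenting path L1→R1 (+1); matched 1.
Augmenting path L2→R1→L1→R2 (+1); matched 2.
No augmenting path remains; maximum matching = 2.
König certificate: {L1, R1} is a vertex cover of size 2 (every listed pair touches it), so no matching can be larger.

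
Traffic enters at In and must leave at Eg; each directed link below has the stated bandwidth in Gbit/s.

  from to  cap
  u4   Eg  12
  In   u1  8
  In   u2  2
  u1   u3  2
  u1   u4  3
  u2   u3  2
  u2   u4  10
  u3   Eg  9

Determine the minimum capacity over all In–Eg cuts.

7

Augment In→u1→u3→Eg: bottleneck 2, flow now 2.
Augment In→u1→u4→Eg: bottleneck 3, flow now 5.
Augment In→u2→u3→Eg: bottleneck 2, flow now 7.
No augmenting path remains; maximum flow = 7.
By max-flow min-cut, the minimum cut capacity equals the max flow.
In the residual graph, reachable from In: {In, u1}.
Min-cut edges: In→u2 (2), u1→u3 (2), u1→u4 (3); capacity 2 + 2 + 3 = 7.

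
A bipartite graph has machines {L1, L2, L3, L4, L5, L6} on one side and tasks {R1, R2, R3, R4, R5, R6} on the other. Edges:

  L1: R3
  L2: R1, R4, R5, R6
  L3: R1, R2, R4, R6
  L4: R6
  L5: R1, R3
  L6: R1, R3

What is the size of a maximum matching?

5

Unit-capacity flow: source→left, listed edges, right→sink; max matching = max flow.
Augmenting path L1→R3 (+1); matched 1.
Augmenting path L2→R1 (+1); matched 2.
Augmenting path L3→R2 (+1); matched 3.
Augmenting path L4→R6 (+1); matched 4.
Augmenting path L5→R1→L2→R4 (+1); matched 5.
No augmenting path remains; maximum matching = 5.
König certificate: {L2, L3, L4, R1, R3} is a vertex cover of size 5 (every listed pair touches it), so no matching can be larger.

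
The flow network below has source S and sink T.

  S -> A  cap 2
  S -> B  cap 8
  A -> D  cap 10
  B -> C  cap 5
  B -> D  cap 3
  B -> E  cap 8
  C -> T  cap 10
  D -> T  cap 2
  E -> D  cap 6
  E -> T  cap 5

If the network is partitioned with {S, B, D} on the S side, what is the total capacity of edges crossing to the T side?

Edges leaving {S, B, D}: S→A (2), B→C (5), B→E (8), D→T (2).
Cut capacity = 2 + 5 + 8 + 2 = 17.

17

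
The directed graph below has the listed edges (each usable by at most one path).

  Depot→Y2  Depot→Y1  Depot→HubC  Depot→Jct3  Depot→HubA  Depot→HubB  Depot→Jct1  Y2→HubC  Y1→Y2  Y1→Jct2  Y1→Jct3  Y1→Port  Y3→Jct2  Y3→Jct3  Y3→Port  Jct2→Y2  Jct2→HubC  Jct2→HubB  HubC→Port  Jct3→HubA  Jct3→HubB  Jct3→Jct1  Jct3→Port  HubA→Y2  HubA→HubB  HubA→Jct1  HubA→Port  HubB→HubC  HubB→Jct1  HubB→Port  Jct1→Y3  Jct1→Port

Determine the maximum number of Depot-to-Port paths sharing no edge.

Assign every edge capacity 1; by Menger, the answer equals the max flow.
Path Depot→Y1→Port (+1); total 1.
Path Depot→HubC→Port (+1); total 2.
Path Depot→Jct3→Port (+1); total 3.
Path Depot→HubA→Port (+1); total 4.
Path Depot→HubB→Port (+1); total 5.
Path Depot→Jct1→Port (+1); total 6.
No residual Depot→Port path; max flow = 6.
Certifying cut of size 6: {Depot→HubA, Depot→HubB, Depot→Jct1, Depot→Jct3, Depot→Y1, HubC→Port}.

6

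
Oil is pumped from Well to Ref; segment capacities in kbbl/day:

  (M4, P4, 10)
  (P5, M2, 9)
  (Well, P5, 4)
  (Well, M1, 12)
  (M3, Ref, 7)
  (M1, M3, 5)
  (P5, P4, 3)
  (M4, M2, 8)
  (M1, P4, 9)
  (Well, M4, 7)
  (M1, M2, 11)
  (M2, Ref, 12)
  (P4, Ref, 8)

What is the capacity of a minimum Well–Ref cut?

23

Augment Well→M1→M2→Ref: bottleneck 11, flow now 11.
Augment Well→M1→M3→Ref: bottleneck 1, flow now 12.
Augment Well→M4→M2→Ref: bottleneck 1, flow now 13.
Augment Well→M4→P4→Ref: bottleneck 6, flow now 19.
Augment Well→P5→P4→Ref: bottleneck 2, flow now 21.
Augment Well→P5→M2→M1→M3→Ref: bottleneck 2, flow now 23. (uses reverse residual edge)
No augmenting path remains; maximum flow = 23.
By max-flow min-cut, the minimum cut capacity equals the max flow.
In the residual graph, reachable from Well: {Well}.
Min-cut edges: Well→M1 (12), Well→M4 (7), Well→P5 (4); capacity 12 + 7 + 4 = 23.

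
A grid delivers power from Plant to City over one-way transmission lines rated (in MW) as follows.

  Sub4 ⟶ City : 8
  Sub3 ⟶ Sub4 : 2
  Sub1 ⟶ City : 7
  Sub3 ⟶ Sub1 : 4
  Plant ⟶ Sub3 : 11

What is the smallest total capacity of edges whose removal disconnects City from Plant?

Augment Plant→Sub3→Sub1→City: bottleneck 4, flow now 4.
Augment Plant→Sub3→Sub4→City: bottleneck 2, flow now 6.
No augmenting path remains; maximum flow = 6.
By max-flow min-cut, the minimum cut capacity equals the max flow.
In the residual graph, reachable from Plant: {Plant, Sub3}.
Min-cut edges: Sub3→Sub1 (4), Sub3→Sub4 (2); capacity 4 + 2 = 6.

6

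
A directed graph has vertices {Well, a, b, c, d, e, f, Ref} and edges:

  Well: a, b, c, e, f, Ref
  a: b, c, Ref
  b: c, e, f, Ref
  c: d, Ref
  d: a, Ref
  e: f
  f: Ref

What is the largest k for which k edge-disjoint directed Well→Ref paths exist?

5

Assign every edge capacity 1; by Menger, the answer equals the max flow.
Path Well→Ref (+1); total 1.
Path Well→a→Ref (+1); total 2.
Path Well→b→Ref (+1); total 3.
Path Well→c→Ref (+1); total 4.
Path Well→f→Ref (+1); total 5.
No residual Well→Ref path; max flow = 5.
Certifying cut of size 5: {Well→Ref, Well→a, Well→b, Well→c, f→Ref}.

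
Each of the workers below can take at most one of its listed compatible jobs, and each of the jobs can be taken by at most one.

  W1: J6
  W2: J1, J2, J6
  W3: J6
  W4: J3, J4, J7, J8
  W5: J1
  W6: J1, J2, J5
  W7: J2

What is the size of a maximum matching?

Unit-capacity flow: source→left, listed edges, right→sink; max matching = max flow.
Augmenting path W1→J6 (+1); matched 1.
Augmenting path W2→J1 (+1); matched 2.
Augmenting path W4→J3 (+1); matched 3.
Augmenting path W6→J2 (+1); matched 4.
Augmenting path W7→J2→W6→J5 (+1); matched 5.
No augmenting path remains; maximum matching = 5.
König certificate: {W4, W6, J1, J2, J6} is a vertex cover of size 5 (every listed pair touches it), so no matching can be larger.

5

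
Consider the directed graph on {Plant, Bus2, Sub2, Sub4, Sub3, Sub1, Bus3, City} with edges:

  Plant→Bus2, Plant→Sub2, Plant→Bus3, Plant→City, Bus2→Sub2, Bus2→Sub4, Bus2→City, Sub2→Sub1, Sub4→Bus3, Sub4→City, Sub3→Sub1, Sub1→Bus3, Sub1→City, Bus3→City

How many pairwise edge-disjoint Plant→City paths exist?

4

Assign every edge capacity 1; by Menger, the answer equals the max flow.
Path Plant→City (+1); total 1.
Path Plant→Bus2→City (+1); total 2.
Path Plant→Bus3→City (+1); total 3.
Path Plant→Sub2→Sub1→City (+1); total 4.
No residual Plant→City path; max flow = 4.
Certifying cut of size 4: {Plant→Bus2, Plant→Bus3, Plant→City, Plant→Sub2}.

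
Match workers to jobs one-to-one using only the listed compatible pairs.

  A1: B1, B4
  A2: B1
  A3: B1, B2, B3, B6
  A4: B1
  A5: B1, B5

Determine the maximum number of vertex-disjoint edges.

Unit-capacity flow: source→left, listed edges, right→sink; max matching = max flow.
Augmenting path A1→B1 (+1); matched 1.
Augmenting path A3→B2 (+1); matched 2.
Augmenting path A5→B5 (+1); matched 3.
Augmenting path A2→B1→A1→B4 (+1); matched 4.
No augmenting path remains; maximum matching = 4.
König certificate: {A1, A3, A5, B1} is a vertex cover of size 4 (every listed pair touches it), so no matching can be larger.

4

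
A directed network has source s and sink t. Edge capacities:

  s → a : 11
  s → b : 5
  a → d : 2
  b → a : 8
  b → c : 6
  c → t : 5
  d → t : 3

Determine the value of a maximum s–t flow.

7

Augment s→a→d→t: bottleneck 2, flow now 2.
Augment s→b→c→t: bottleneck 5, flow now 7.
No augmenting path remains; maximum flow = 7.
In the residual graph, reachable from s: {s, a}.
Min-cut edges: s→b (5), a→d (2); capacity 5 + 2 = 7.
This cut is saturated, so no flow can exceed 7.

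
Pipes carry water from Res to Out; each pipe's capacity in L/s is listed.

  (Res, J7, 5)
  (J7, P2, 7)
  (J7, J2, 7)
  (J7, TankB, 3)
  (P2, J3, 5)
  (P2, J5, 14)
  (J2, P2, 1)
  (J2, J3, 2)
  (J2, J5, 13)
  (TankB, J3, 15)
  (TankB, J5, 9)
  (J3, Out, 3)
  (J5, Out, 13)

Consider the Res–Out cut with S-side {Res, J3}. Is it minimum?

No — its capacity is 8, but the minimum cut has capacity 5.

Given cut capacity: 5 + 3 = 8.
Augment Res→J7→P2→J3→Out: bottleneck 3, flow now 3.
Augment Res→J7→P2→J5→Out: bottleneck 2, flow now 5.
No augmenting path remains; maximum flow = 5.
In the residual graph, reachable from Res: {Res}.
Min-cut edges: Res→J7 (5); capacity 5 = 5.
Cut capacity 8 exceeds the max flow 5, so it is not minimum.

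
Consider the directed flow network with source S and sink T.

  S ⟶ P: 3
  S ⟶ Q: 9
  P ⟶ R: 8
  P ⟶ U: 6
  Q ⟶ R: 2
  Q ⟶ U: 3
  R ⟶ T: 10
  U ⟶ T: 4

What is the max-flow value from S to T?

8

Augment S→P→R→T: bottleneck 3, flow now 3.
Augment S→Q→R→T: bottleneck 2, flow now 5.
Augment S→Q→U→T: bottleneck 3, flow now 8.
No augmenting path remains; maximum flow = 8.
In the residual graph, reachable from S: {S, Q}.
Min-cut edges: S→P (3), Q→R (2), Q→U (3); capacity 3 + 2 + 3 = 8.
This cut is saturated, so no flow can exceed 8.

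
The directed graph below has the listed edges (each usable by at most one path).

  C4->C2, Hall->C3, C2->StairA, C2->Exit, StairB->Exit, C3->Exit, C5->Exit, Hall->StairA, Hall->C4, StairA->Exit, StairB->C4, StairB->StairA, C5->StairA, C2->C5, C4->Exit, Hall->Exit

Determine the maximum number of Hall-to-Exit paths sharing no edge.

4

Assign every edge capacity 1; by Menger, the answer equals the max flow.
Path Hall→Exit (+1); total 1.
Path Hall→C4→Exit (+1); total 2.
Path Hall→StairA→Exit (+1); total 3.
Path Hall→C3→Exit (+1); total 4.
No residual Hall→Exit path; max flow = 4.
Certifying cut of size 4: {Hall→C3, Hall→C4, Hall→Exit, Hall→StairA}.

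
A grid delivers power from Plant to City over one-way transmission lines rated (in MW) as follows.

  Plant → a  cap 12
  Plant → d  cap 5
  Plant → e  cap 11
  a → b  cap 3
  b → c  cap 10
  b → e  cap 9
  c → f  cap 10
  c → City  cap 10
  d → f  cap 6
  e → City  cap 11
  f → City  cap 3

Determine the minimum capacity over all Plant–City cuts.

17

Augment Plant→e→City: bottleneck 11, flow now 11.
Augment Plant→d→f→City: bottleneck 3, flow now 14.
Augment Plant→a→b→c→City: bottleneck 3, flow now 17.
No augmenting path remains; maximum flow = 17.
By max-flow min-cut, the minimum cut capacity equals the max flow.
In the residual graph, reachable from Plant: {Plant, a, d, f}.
Min-cut edges: Plant→e (11), a→b (3), f→City (3); capacity 11 + 3 + 3 = 17.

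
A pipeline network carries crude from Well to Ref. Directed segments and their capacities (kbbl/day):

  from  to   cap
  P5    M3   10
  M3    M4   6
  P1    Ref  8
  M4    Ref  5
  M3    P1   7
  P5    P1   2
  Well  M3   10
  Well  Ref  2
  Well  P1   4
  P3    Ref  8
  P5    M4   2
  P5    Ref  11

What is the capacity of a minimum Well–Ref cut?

15

Augment Well→Ref: bottleneck 2, flow now 2.
Augment Well→P1→Ref: bottleneck 4, flow now 6.
Augment Well→M3→P1→Ref: bottleneck 4, flow now 10.
Augment Well→M3→M4→Ref: bottleneck 5, flow now 15.
No augmenting path remains; maximum flow = 15.
By max-flow min-cut, the minimum cut capacity equals the max flow.
In the residual graph, reachable from Well: {Well, M3, P1, M4}.
Min-cut edges: Well→Ref (2), P1→Ref (8), M4→Ref (5); capacity 2 + 8 + 5 = 15.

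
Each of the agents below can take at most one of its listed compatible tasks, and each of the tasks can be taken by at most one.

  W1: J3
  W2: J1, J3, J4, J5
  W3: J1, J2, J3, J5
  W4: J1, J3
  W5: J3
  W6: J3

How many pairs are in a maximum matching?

4

Unit-capacity flow: source→left, listed edges, right→sink; max matching = max flow.
Augmenting path W1→J3 (+1); matched 1.
Augmenting path W2→J1 (+1); matched 2.
Augmenting path W3→J2 (+1); matched 3.
Augmenting path W4→J1→W2→J4 (+1); matched 4.
No augmenting path remains; maximum matching = 4.
König certificate: {W2, W3, W4, J3} is a vertex cover of size 4 (every listed pair touches it), so no matching can be larger.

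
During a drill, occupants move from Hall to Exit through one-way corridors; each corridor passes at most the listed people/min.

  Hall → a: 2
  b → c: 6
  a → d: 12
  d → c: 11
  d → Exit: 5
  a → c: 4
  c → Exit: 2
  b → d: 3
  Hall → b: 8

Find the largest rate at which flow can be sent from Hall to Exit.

7

Augment Hall→a→c→Exit: bottleneck 2, flow now 2.
Augment Hall→b→d→Exit: bottleneck 3, flow now 5.
Augment Hall→b→c→a→d→Exit: bottleneck 2, flow now 7. (uses reverse residual edge)
No augmenting path remains; maximum flow = 7.
In the residual graph, reachable from Hall: {Hall, b, c}.
Min-cut edges: Hall→a (2), b→d (3), c→Exit (2); capacity 2 + 3 + 2 = 7.
This cut is saturated, so no flow can exceed 7.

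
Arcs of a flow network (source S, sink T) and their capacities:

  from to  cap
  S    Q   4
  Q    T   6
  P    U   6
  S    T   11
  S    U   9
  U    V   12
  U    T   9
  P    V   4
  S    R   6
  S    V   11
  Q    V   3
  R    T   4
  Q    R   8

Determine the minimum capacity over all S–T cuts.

Augment S→T: bottleneck 11, flow now 11.
Augment S→Q→T: bottleneck 4, flow now 15.
Augment S→R→T: bottleneck 4, flow now 19.
Augment S→U→T: bottleneck 9, flow now 28.
No augmenting path remains; maximum flow = 28.
By max-flow min-cut, the minimum cut capacity equals the max flow.
In the residual graph, reachable from S: {S, R, V}.
Min-cut edges: S→Q (4), S→U (9), S→T (11), R→T (4); capacity 4 + 9 + 11 + 4 = 28.

28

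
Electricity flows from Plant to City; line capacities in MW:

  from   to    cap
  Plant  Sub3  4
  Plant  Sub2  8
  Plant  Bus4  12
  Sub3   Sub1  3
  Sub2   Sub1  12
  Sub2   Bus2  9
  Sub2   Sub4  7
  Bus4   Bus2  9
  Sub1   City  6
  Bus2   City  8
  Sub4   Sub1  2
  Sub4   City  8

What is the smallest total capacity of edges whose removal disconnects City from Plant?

Augment Plant→Sub3→Sub1→City: bottleneck 3, flow now 3.
Augment Plant→Sub2→Sub1→City: bottleneck 3, flow now 6.
Augment Plant→Sub2→Bus2→City: bottleneck 5, flow now 11.
Augment Plant→Bus4→Bus2→City: bottleneck 3, flow now 14.
Augment Plant→Bus4→Bus2→Sub2→Sub4→City: bottleneck 5, flow now 19. (uses reverse residual edge)
No augmenting path remains; maximum flow = 19.
By max-flow min-cut, the minimum cut capacity equals the max flow.
In the residual graph, reachable from Plant: {Plant, Sub3, Bus4, Bus2}.
Min-cut edges: Plant→Sub2 (8), Sub3→Sub1 (3), Bus2→City (8); capacity 8 + 3 + 8 = 19.

19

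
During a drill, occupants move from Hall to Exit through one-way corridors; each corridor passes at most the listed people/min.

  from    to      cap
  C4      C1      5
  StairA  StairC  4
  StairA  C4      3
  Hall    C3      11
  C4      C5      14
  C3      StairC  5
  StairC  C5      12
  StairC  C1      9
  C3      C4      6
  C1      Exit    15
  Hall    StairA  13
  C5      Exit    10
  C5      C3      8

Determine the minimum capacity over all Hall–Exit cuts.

Augment Hall→C3→C4→C1→Exit: bottleneck 5, flow now 5.
Augment Hall→C3→C4→C5→Exit: bottleneck 1, flow now 6.
Augment Hall→C3→StairC→C1→Exit: bottleneck 5, flow now 11.
Augment Hall→StairA→C4→C5→Exit: bottleneck 3, flow now 14.
Augment Hall→StairA→StairC→C1→Exit: bottleneck 4, flow now 18.
No augmenting path remains; maximum flow = 18.
By max-flow min-cut, the minimum cut capacity equals the max flow.
In the residual graph, reachable from Hall: {Hall, StairA}.
Min-cut edges: Hall→C3 (11), StairA→C4 (3), StairA→StairC (4); capacity 11 + 3 + 4 = 18.

18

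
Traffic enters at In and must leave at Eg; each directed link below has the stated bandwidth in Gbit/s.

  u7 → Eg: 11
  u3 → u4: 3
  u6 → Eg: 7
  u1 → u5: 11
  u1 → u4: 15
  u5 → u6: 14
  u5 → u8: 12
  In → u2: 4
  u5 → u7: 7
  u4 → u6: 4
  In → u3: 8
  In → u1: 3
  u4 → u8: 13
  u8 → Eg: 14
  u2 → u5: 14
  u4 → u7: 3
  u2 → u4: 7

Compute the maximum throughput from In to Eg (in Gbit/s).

10

Augment In→u1→u4→u6→Eg: bottleneck 3, flow now 3.
Augment In→u2→u4→u6→Eg: bottleneck 1, flow now 4.
Augment In→u2→u4→u7→Eg: bottleneck 3, flow now 7.
Augment In→u3→u4→u8→Eg: bottleneck 3, flow now 10.
No augmenting path remains; maximum flow = 10.
In the residual graph, reachable from In: {In, u3}.
Min-cut edges: In→u1 (3), In→u2 (4), u3→u4 (3); capacity 3 + 4 + 3 = 10.
This cut is saturated, so no flow can exceed 10.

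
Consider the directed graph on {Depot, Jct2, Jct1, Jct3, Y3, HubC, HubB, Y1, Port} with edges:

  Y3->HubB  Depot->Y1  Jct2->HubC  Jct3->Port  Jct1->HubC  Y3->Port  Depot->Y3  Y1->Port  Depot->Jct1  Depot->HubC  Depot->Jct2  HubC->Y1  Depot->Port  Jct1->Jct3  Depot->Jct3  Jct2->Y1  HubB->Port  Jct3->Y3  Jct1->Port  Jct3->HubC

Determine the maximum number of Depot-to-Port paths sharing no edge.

Assign every edge capacity 1; by Menger, the answer equals the max flow.
Path Depot→Port (+1); total 1.
Path Depot→Jct1→Port (+1); total 2.
Path Depot→Jct3→Port (+1); total 3.
Path Depot→Y3→Port (+1); total 4.
Path Depot→Y1→Port (+1); total 5.
No residual Depot→Port path; max flow = 5.
Certifying cut of size 5: {Depot→Jct1, Depot→Jct3, Depot→Port, Depot→Y3, Y1→Port}.

5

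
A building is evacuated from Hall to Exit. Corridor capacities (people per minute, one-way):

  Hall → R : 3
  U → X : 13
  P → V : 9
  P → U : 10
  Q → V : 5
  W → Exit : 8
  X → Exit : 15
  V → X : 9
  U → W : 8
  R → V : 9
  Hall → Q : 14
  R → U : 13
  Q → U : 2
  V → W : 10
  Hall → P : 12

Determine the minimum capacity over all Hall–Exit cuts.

Augment Hall→P→U→W→Exit: bottleneck 8, flow now 8.
Augment Hall→P→U→X→Exit: bottleneck 2, flow now 10.
Augment Hall→P→V→X→Exit: bottleneck 2, flow now 12.
Augment Hall→Q→U→X→Exit: bottleneck 2, flow now 14.
Augment Hall→Q→V→X→Exit: bottleneck 5, flow now 19.
Augment Hall→R→U→X→Exit: bottleneck 3, flow now 22.
No augmenting path remains; maximum flow = 22.
By max-flow min-cut, the minimum cut capacity equals the max flow.
In the residual graph, reachable from Hall: {Hall, Q}.
Min-cut edges: Hall→P (12), Hall→R (3), Q→U (2), Q→V (5); capacity 12 + 3 + 2 + 5 = 22.

22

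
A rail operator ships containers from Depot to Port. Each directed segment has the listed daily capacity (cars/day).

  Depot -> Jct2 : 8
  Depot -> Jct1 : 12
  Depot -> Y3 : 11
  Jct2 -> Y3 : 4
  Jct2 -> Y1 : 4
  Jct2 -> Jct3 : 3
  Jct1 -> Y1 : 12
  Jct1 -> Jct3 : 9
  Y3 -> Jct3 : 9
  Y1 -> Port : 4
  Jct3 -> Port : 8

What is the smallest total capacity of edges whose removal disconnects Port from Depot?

12

Augment Depot→Jct2→Y1→Port: bottleneck 4, flow now 4.
Augment Depot→Jct2→Jct3→Port: bottleneck 3, flow now 7.
Augment Depot→Jct1→Jct3→Port: bottleneck 5, flow now 12.
No augmenting path remains; maximum flow = 12.
By max-flow min-cut, the minimum cut capacity equals the max flow.
In the residual graph, reachable from Depot: {Depot, Jct2, Jct1, Y3, Y1, Jct3}.
Min-cut edges: Y1→Port (4), Jct3→Port (8); capacity 4 + 8 = 12.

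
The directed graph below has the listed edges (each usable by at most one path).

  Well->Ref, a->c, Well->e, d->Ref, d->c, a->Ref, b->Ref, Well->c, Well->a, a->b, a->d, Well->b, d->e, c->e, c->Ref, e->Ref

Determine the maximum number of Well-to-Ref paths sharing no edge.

5

Assign every edge capacity 1; by Menger, the answer equals the max flow.
Path Well→Ref (+1); total 1.
Path Well→a→Ref (+1); total 2.
Path Well→b→Ref (+1); total 3.
Path Well→c→Ref (+1); total 4.
Path Well→e→Ref (+1); total 5.
No residual Well→Ref path; max flow = 5.
Certifying cut of size 5: {Well→Ref, Well→a, Well→b, Well→c, Well→e}.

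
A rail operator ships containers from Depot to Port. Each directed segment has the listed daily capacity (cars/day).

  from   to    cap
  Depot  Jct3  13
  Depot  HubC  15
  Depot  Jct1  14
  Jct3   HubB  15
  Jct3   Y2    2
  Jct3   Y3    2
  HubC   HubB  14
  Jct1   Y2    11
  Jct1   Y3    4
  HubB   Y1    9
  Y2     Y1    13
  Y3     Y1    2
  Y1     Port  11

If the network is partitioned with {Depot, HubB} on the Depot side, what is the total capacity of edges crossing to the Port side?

51

Edges leaving {Depot, HubB}: Depot→Jct3 (13), Depot→HubC (15), Depot→Jct1 (14), HubB→Y1 (9).
Cut capacity = 13 + 15 + 14 + 9 = 51.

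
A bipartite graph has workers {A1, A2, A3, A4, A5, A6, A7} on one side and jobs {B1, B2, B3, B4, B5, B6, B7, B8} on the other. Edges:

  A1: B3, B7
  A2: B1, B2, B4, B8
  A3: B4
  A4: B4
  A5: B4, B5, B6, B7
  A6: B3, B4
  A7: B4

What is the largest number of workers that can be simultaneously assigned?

Unit-capacity flow: source→left, listed edges, right→sink; max matching = max flow.
Augmenting path A1→B3 (+1); matched 1.
Augmenting path A2→B1 (+1); matched 2.
Augmenting path A3→B4 (+1); matched 3.
Augmenting path A5→B5 (+1); matched 4.
Augmenting path A6→B3→A1→B7 (+1); matched 5.
No augmenting path remains; maximum matching = 5.
König certificate: {A1, A2, A5, A6, B4} is a vertex cover of size 5 (every listed pair touches it), so no matching can be larger.

5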